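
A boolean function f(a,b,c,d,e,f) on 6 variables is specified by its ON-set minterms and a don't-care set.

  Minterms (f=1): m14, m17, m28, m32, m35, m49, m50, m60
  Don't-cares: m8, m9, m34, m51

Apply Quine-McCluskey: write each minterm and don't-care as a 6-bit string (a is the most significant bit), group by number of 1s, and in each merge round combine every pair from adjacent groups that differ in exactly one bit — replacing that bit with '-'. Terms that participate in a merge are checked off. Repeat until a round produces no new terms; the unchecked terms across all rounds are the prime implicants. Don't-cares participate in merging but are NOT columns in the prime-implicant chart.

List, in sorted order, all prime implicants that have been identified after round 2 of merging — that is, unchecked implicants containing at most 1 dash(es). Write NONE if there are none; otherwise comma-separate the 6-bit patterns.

size-2^0 implicants → 001000(✓)  001001(✓)  001110  010001(✓)  011100(✓)  100000(✓)  100010(✓)  100011(✓)  110001(✓)  110010(✓)  110011(✓)  111100(✓)
size-2^1 implicants → -10001  -11100  00100-  1-0010(✓)  1-0011(✓)  1000-0  10001-(✓)  1100-1  11001-(✓)
size-2^2 implicants → 1-001-
Unchecked terms (primes): -10001, -11100, 00100-, 001110, 1-001-, 1000-0, 1100-1

-10001, -11100, 00100-, 001110, 1000-0, 1100-1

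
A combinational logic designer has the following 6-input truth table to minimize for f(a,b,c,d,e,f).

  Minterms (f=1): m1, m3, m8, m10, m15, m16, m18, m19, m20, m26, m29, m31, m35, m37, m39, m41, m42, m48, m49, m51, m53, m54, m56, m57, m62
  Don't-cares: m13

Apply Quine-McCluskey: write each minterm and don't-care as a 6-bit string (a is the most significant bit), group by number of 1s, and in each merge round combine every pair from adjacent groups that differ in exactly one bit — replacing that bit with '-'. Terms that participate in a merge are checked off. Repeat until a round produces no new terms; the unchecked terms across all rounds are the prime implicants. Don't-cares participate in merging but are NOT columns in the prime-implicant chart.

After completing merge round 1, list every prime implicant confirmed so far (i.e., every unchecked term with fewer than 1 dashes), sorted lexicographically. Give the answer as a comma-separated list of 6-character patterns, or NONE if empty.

[col 0] 000001*, 000011*, 001000*, 001010*, 001101*, 001111*, 010000*, 010010*, 010011*, 010100*, 011010*, 011101*, 011111*, 100011*, 100101*, 100111*, 101001*, 101010*, 110000*, 110001*, 110011*, 110101*, 110110*, 111000*, 111001*, 111110*
[col 1] -00011*, -01010, -10000, -10011*, 0-0011*, 0-1010, 0-1101*, 0-1111*, 0000-1, 0010-0, 0011-1*, 01-010, 010-00, 0100-0, 01001-, 0111-1*, 1-0011*, 1-0101, 1-1001, 100-11, 1001-1, 11-000*, 11-001*, 11-110, 110-01, 1100-1, 11000-*, 11100-*
[col 2] --0011, 0-11-1, 11-00-
Prime implicants: --0011, -01010, -10000, 0-1010, 0-11-1, 0000-1, 0010-0, 01-010, 010-00, 0100-0, 01001-, 1-0101, 1-1001, 100-11, 1001-1, 11-00-, 11-110, 110-01, 1100-1

NONE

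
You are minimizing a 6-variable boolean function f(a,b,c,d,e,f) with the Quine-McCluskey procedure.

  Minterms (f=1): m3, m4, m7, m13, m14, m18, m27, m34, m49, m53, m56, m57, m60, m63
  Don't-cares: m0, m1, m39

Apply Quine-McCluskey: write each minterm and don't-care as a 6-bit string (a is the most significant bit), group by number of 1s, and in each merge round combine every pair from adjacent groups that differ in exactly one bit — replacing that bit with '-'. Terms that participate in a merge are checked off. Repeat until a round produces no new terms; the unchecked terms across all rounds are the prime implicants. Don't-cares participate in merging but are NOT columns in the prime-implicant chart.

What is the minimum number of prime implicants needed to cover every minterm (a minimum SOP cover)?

[col 0] 000000*, 000001*, 000011*, 000100*, 000111*, 001101, 001110, 010010, 011011, 100010, 100111*, 110001*, 110101*, 111000*, 111001*, 111100*, 111111
[col 1] -00111, 000-00, 000-11, 0000-1, 00000-, 11-001, 110-01, 111-00, 11100-
Prime implicants: -00111, 000-00, 000-11, 0000-1, 00000-, 001101, 001110, 010010, 011011, 100010, 11-001, 110-01, 111-00, 11100-, 111111
PI chart (minterm → PIs covering it):
  3 | 000-11,0000-1
  4 | 000-00  (sole → essential)
  7 | -00111,000-11
  13 | 001101  (sole → essential)
  14 | 001110  (sole → essential)
  18 | 010010  (sole → essential)
  27 | 011011  (sole → essential)
  34 | 100010  (sole → essential)
  49 | 11-001,110-01
  53 | 110-01  (sole → essential)
  56 | 111-00,11100-
  57 | 11-001,11100-
  60 | 111-00  (sole → essential)
  63 | 111111  (sole → essential)
Essential prime implicants: 000-00, 001101, 001110, 010010, 011011, 100010, 110-01, 111-00, 111111
Petrick residual → 000-11, 11-001
Minimum SOP uses 11 PIs: a'b'c'e'f' + a'b'c'ef + a'b'cde'f + a'b'cdef' + a'bc'd'ef' + a'bcd'ef + ab'c'd'ef' + abd'e'f + abc'e'f + abce'f' + abcdef

11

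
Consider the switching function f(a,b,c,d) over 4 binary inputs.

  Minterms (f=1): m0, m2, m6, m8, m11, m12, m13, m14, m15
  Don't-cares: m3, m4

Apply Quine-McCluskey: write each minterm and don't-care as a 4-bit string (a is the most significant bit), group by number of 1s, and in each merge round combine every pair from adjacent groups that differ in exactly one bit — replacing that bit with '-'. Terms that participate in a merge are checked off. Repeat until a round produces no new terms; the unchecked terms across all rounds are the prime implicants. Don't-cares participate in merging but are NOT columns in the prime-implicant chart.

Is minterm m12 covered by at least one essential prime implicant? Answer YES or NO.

YES

Round 0: 0000✓ 0010✓ 0011✓ 0100✓ 0110✓ 1000✓ 1011✓ 1100✓ 1101✓ 1110✓ 1111✓
Round 1: -000✓ -011 -100✓ -110✓ 0-00✓ 0-10✓ 00-0✓ 001- 01-0✓ 1-00✓ 1-11 11-0✓ 11-1✓ 110-✓ 111-✓
Round 2: --00 -1-0 0--0 11--
PIs = {--00, -011, -1-0, 0--0, 001-, 1-11, 11--}
Coverage chart:
  m0: --00,0--0
  m2: 0--0,001-
  m6: -1-0,0--0
  m8: --00 ←essential
  m11: -011,1-11
  m12: --00,-1-0,11--
  m13: 11-- ←essential
  m14: -1-0,11--
  m15: 1-11,11--
Essential: --00, 11--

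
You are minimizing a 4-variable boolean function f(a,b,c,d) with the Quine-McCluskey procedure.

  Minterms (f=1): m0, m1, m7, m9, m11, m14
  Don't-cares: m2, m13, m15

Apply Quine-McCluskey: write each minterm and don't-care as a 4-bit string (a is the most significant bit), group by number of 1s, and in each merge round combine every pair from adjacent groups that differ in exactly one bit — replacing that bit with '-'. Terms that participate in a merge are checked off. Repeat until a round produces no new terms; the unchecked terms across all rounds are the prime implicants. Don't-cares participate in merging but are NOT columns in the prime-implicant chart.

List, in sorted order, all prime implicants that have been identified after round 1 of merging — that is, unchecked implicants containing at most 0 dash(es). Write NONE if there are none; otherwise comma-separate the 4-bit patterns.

NONE

size-2^0 implicants → 0000(✓)  0001(✓)  0010(✓)  0111(✓)  1001(✓)  1011(✓)  1101(✓)  1110(✓)  1111(✓)
size-2^1 implicants → -001  -111  00-0  000-  1-01(✓)  1-11(✓)  10-1(✓)  11-1(✓)  111-
size-2^2 implicants → 1--1
Unchecked terms (primes): -001, -111, 00-0, 000-, 1--1, 111-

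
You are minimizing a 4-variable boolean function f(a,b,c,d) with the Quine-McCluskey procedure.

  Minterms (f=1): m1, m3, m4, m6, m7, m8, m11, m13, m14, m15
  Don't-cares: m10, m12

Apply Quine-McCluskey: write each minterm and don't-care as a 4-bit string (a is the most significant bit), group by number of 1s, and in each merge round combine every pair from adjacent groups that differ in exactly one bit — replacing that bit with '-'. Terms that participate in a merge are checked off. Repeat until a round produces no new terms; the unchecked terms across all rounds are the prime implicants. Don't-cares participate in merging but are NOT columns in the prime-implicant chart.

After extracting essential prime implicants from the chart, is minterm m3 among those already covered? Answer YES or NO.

YES

size-2^0 implicants → 0001(✓)  0011(✓)  0100(✓)  0110(✓)  0111(✓)  1000(✓)  1010(✓)  1011(✓)  1100(✓)  1101(✓)  1110(✓)  1111(✓)
size-2^1 implicants → -011(✓)  -100(✓)  -110(✓)  -111(✓)  0-11(✓)  00-1  01-0(✓)  011-(✓)  1-00(✓)  1-10(✓)  1-11(✓)  10-0(✓)  101-(✓)  11-0(✓)  11-1(✓)  110-(✓)  111-(✓)
size-2^2 implicants → --11  -1-0  -11-  1--0  1-1-  11--
Unchecked terms (primes): --11, -1-0, -11-, 00-1, 1--0, 1-1-, 11--
Minterm coverage:
  m1 ⊆ 00-1 [E]
  m3 ⊆ --11,00-1
  m4 ⊆ -1-0 [E]
  m6 ⊆ -1-0,-11-
  m7 ⊆ --11,-11-
  m8 ⊆ 1--0 [E]
  m11 ⊆ --11,1-1-
  m13 ⊆ 11-- [E]
  m14 ⊆ -1-0,-11-,1--0,1-1-,11--
  m15 ⊆ --11,-11-,1-1-,11--
E = {-1-0, 00-1, 1--0, 11--}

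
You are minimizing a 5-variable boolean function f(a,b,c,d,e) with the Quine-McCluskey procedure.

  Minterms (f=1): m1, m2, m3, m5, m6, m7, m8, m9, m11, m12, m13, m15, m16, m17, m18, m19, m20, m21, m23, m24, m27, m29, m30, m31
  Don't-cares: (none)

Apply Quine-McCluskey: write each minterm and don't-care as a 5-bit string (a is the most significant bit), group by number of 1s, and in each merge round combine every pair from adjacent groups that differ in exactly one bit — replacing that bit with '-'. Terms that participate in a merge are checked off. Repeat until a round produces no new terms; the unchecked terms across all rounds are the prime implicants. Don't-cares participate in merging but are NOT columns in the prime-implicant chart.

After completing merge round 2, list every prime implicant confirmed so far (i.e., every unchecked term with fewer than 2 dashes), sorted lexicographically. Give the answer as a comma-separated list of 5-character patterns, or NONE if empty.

-1000, 1-000, 1111-

size-2^0 implicants → 00001(✓)  00010(✓)  00011(✓)  00101(✓)  00110(✓)  00111(✓)  01000(✓)  01001(✓)  01011(✓)  01100(✓)  01101(✓)  01111(✓)  10000(✓)  10001(✓)  10010(✓)  10011(✓)  10100(✓)  10101(✓)  10111(✓)  11000(✓)  11011(✓)  11101(✓)  11110(✓)  11111(✓)
size-2^1 implicants → -0001(✓)  -0010(✓)  -0011(✓)  -0101(✓)  -0111(✓)  -1000  -1011(✓)  -1101(✓)  -1111(✓)  0-001(✓)  0-011(✓)  0-101(✓)  0-111(✓)  00-01(✓)  00-10(✓)  00-11(✓)  000-1(✓)  0001-(✓)  001-1(✓)  0011-(✓)  01-00(✓)  01-01(✓)  01-11(✓)  010-1(✓)  0100-(✓)  011-1(✓)  0110-(✓)  1-000  1-011(✓)  1-101(✓)  1-111(✓)  10-00(✓)  10-01(✓)  10-11(✓)  100-0(✓)  100-1(✓)  1000-(✓)  1001-(✓)  101-1(✓)  1010-(✓)  11-11(✓)  111-1(✓)  1111-
size-2^2 implicants → --011(✓)  --101(✓)  --111(✓)  -0-01(✓)  -0-11(✓)  -00-1(✓)  -001-  -01-1(✓)  -1-11(✓)  -11-1(✓)  0--01(✓)  0--11(✓)  0-0-1(✓)  0-1-1(✓)  00--1(✓)  00-1-  01--1(✓)  01-0-  1--11(✓)  1-1-1(✓)  10--1(✓)  10-0-  100--
size-2^3 implicants → ---11  --1-1  -0--1  0---1
Unchecked terms (primes): ---11, --1-1, -0--1, -001-, -1000, 0---1, 00-1-, 01-0-, 1-000, 10-0-, 100--, 1111-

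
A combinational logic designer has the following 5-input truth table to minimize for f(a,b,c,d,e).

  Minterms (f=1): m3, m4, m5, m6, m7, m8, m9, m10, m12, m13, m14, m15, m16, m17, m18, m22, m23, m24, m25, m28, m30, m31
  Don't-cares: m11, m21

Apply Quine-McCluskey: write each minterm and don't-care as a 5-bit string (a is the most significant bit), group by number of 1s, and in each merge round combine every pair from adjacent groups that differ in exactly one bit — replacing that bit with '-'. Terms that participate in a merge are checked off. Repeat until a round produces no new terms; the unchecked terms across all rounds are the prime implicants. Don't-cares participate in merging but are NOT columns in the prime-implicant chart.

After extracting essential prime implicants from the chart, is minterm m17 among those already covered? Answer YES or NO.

size-2^0 implicants → 00011(✓)  00100(✓)  00101(✓)  00110(✓)  00111(✓)  01000(✓)  01001(✓)  01010(✓)  01011(✓)  01100(✓)  01101(✓)  01110(✓)  01111(✓)  10000(✓)  10001(✓)  10010(✓)  10101(✓)  10110(✓)  10111(✓)  11000(✓)  11001(✓)  11100(✓)  11110(✓)  11111(✓)
size-2^1 implicants → -0101(✓)  -0110(✓)  -0111(✓)  -1000(✓)  -1001(✓)  -1100(✓)  -1110(✓)  -1111(✓)  0-011(✓)  0-100(✓)  0-101(✓)  0-110(✓)  0-111(✓)  00-11(✓)  001-0(✓)  001-1(✓)  0010-(✓)  0011-(✓)  01-00(✓)  01-01(✓)  01-10(✓)  01-11(✓)  010-0(✓)  010-1(✓)  0100-(✓)  0101-(✓)  011-0(✓)  011-1(✓)  0110-(✓)  0111-(✓)  1-000(✓)  1-001(✓)  1-110(✓)  1-111(✓)  10-01  10-10  100-0  1000-(✓)  101-1(✓)  1011-(✓)  11-00(✓)  1100-(✓)  111-0(✓)  1111-(✓)
size-2^2 implicants → --110(✓)  --111(✓)  -01-1  -011-(✓)  -1-00  -100-  -11-0  -111-(✓)  0--11  0-1-0(✓)  0-1-1(✓)  0-10-(✓)  0-11-(✓)  001--(✓)  01--0(✓)  01--1(✓)  01-0-(✓)  01-1-(✓)  010--(✓)  011--(✓)  1-00-  1-11-(✓)
size-2^3 implicants → --11-  0-1--  01---
Unchecked terms (primes): --11-, -01-1, -1-00, -100-, -11-0, 0--11, 0-1--, 01---, 1-00-, 10-01, 10-10, 100-0
Minterm coverage:
  m3 ⊆ 0--11 [E]
  m4 ⊆ 0-1-- [E]
  m5 ⊆ -01-1,0-1--
  m6 ⊆ --11-,0-1--
  m7 ⊆ --11-,-01-1,0--11,0-1--
  m8 ⊆ -1-00,-100-,01---
  m9 ⊆ -100-,01---
  m10 ⊆ 01--- [E]
  m12 ⊆ -1-00,-11-0,0-1--,01---
  m13 ⊆ 0-1--,01---
  m14 ⊆ --11-,-11-0,0-1--,01---
  m15 ⊆ --11-,0--11,0-1--,01---
  m16 ⊆ 1-00-,100-0
  m17 ⊆ 1-00-,10-01
  m18 ⊆ 10-10,100-0
  m22 ⊆ --11-,10-10
  m23 ⊆ --11-,-01-1
  m24 ⊆ -1-00,-100-,1-00-
  m25 ⊆ -100-,1-00-
  m28 ⊆ -1-00,-11-0
  m30 ⊆ --11-,-11-0
  m31 ⊆ --11- [E]
E = {--11-, 0--11, 0-1--, 01---}

NO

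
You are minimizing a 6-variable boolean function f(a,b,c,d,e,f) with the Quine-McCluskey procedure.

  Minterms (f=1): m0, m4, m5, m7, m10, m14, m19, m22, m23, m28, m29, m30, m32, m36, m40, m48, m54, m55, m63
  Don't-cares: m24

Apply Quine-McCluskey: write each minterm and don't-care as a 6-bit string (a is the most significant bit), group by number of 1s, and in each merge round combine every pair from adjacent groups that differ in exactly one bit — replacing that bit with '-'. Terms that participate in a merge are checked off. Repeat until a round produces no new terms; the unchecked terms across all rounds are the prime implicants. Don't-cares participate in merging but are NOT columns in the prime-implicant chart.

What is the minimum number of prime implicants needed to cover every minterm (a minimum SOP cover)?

10

Round 0: 000000✓ 000100✓ 000101✓ 000111✓ 001010✓ 001110✓ 010011✓ 010110✓ 010111✓ 011000✓ 011100✓ 011101✓ 011110✓ 100000✓ 100100✓ 101000✓ 110000✓ 110110✓ 110111✓ 111111✓
Round 1: -00000✓ -00100✓ -10110✓ -10111✓ 0-0111 0-1110 000-00✓ 0001-1 00010- 001-10 01-110 010-11 01011-✓ 011-00 0111-0 01110- 1-0000 10-000 100-00✓ 11-111 11011-✓
Round 2: -00-00 -1011-
PIs = {-00-00, -1011-, 0-0111, 0-1110, 0001-1, 00010-, 001-10, 01-110, 010-11, 011-00, 0111-0, 01110-, 1-0000, 10-000, 11-111}
Coverage chart:
  m0: -00-00 ←essential
  m4: -00-00,00010-
  m5: 0001-1,00010-
  m7: 0-0111,0001-1
  m10: 001-10 ←essential
  m14: 0-1110,001-10
  m19: 010-11 ←essential
  m22: -1011-,01-110
  m23: -1011-,0-0111,010-11
  m28: 011-00,0111-0,01110-
  m29: 01110- ←essential
  m30: 0-1110,01-110,0111-0
  m32: -00-00,1-0000,10-000
  m36: -00-00 ←essential
  m40: 10-000 ←essential
  m48: 1-0000 ←essential
  m54: -1011- ←essential
  m55: -1011-,11-111
  m63: 11-111 ←essential
Essential: -00-00, -1011-, 001-10, 010-11, 01110-, 1-0000, 10-000, 11-111
Petrick residual → 0-1110, 0001-1
Min cover (10 terms): b'c'e'f' + bc'de + a'cdef' + a'b'c'df + a'b'cef' + a'bc'ef + a'bcde' + ac'd'e'f' + ab'd'e'f' + abdef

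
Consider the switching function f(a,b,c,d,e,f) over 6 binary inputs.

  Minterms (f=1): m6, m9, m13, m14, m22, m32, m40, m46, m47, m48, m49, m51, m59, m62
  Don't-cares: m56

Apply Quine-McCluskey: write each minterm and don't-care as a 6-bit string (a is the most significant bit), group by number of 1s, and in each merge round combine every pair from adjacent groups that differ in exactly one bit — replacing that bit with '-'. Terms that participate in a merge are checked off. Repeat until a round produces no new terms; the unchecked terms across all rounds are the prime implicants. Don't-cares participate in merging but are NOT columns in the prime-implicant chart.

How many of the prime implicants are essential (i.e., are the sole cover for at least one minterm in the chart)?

6

Round 0: 000110✓ 001001✓ 001101✓ 001110✓ 010110✓ 100000✓ 101000✓ 101110✓ 101111✓ 110000✓ 110001✓ 110011✓ 111000✓ 111011✓ 111110✓
Round 1: -01110 0-0110 00-110 001-01 1-0000✓ 1-1000✓ 1-1110 10-000✓ 10111- 11-000✓ 11-011 1100-1 11000-
Round 2: 1--000
PIs = {-01110, 0-0110, 00-110, 001-01, 1--000, 1-1110, 10111-, 11-011, 1100-1, 11000-}
Coverage chart:
  m6: 0-0110,00-110
  m9: 001-01 ←essential
  m13: 001-01 ←essential
  m14: -01110,00-110
  m22: 0-0110 ←essential
  m32: 1--000 ←essential
  m40: 1--000 ←essential
  m46: -01110,1-1110,10111-
  m47: 10111- ←essential
  m48: 1--000,11000-
  m49: 1100-1,11000-
  m51: 11-011,1100-1
  m59: 11-011 ←essential
  m62: 1-1110 ←essential
Essential: 0-0110, 001-01, 1--000, 1-1110, 10111-, 11-011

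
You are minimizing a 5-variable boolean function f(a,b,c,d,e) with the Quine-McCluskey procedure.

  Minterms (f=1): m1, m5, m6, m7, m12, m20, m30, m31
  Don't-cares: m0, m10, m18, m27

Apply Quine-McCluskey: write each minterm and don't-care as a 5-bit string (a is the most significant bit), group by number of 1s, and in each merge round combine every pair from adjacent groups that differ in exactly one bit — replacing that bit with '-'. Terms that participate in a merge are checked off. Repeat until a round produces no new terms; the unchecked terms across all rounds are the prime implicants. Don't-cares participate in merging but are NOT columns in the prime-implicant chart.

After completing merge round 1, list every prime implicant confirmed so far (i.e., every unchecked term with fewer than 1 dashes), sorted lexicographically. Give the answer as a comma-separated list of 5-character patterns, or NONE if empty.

Round 0: 00000✓ 00001✓ 00101✓ 00110✓ 00111✓ 01010 01100 10010 10100 11011✓ 11110✓ 11111✓
Round 1: 00-01 0000- 001-1 0011- 11-11 1111-
PIs = {00-01, 0000-, 001-1, 0011-, 01010, 01100, 10010, 10100, 11-11, 1111-}

01010, 01100, 10010, 10100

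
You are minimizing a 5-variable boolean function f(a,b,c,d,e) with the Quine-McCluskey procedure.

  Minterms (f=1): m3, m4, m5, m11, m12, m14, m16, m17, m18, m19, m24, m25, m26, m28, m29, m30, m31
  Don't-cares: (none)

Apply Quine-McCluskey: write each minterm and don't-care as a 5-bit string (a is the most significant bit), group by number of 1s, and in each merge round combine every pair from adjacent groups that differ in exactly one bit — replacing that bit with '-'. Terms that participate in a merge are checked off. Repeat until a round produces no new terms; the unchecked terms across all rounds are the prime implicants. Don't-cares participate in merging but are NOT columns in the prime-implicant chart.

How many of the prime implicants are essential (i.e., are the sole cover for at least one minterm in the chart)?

Round 0: 00011✓ 00100✓ 00101✓ 01011✓ 01100✓ 01110✓ 10000✓ 10001✓ 10010✓ 10011✓ 11000✓ 11001✓ 11010✓ 11100✓ 11101✓ 11110✓ 11111✓
Round 1: -0011 -1100✓ -1110✓ 0-011 0-100 0010- 011-0✓ 1-000✓ 1-001✓ 1-010✓ 100-0✓ 100-1✓ 1000-✓ 1001-✓ 11-00✓ 11-01✓ 11-10✓ 110-0✓ 1100-✓ 111-0✓ 111-1✓ 1110-✓ 1111-✓
Round 2: -11-0 1-0-0 1-00- 100-- 11--0 11-0- 111--
PIs = {-0011, -11-0, 0-011, 0-100, 0010-, 1-0-0, 1-00-, 100--, 11--0, 11-0-, 111--}
Coverage chart:
  m3: -0011,0-011
  m4: 0-100,0010-
  m5: 0010- ←essential
  m11: 0-011 ←essential
  m12: -11-0,0-100
  m14: -11-0 ←essential
  m16: 1-0-0,1-00-,100--
  m17: 1-00-,100--
  m18: 1-0-0,100--
  m19: -0011,100--
  m24: 1-0-0,1-00-,11--0,11-0-
  m25: 1-00-,11-0-
  m26: 1-0-0,11--0
  m28: -11-0,11--0,11-0-,111--
  m29: 11-0-,111--
  m30: -11-0,11--0,111--
  m31: 111-- ←essential
Essential: -11-0, 0-011, 0010-, 111--

4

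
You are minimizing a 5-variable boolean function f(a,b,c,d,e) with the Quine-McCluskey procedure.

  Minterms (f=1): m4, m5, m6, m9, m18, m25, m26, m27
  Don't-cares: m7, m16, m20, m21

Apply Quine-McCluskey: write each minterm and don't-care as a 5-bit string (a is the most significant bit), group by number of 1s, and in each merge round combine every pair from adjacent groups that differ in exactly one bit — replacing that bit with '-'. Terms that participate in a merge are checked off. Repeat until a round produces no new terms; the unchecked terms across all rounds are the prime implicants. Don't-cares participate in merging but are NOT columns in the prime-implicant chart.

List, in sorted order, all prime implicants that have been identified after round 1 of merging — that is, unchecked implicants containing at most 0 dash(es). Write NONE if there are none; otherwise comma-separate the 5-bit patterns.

NONE

size-2^0 implicants → 00100(✓)  00101(✓)  00110(✓)  00111(✓)  01001(✓)  10000(✓)  10010(✓)  10100(✓)  10101(✓)  11001(✓)  11010(✓)  11011(✓)
size-2^1 implicants → -0100(✓)  -0101(✓)  -1001  001-0(✓)  001-1(✓)  0010-(✓)  0011-(✓)  1-010  10-00  100-0  1010-(✓)  110-1  1101-
size-2^2 implicants → -010-  001--
Unchecked terms (primes): -010-, -1001, 001--, 1-010, 10-00, 100-0, 110-1, 1101-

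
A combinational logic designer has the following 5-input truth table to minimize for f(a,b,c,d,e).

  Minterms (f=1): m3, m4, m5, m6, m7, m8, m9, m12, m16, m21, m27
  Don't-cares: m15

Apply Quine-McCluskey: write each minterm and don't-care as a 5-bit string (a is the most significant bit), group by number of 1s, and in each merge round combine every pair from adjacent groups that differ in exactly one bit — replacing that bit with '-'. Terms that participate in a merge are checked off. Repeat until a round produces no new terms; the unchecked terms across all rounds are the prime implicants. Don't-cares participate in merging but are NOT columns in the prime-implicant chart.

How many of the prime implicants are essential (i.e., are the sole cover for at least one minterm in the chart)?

6

[col 0] 00011*, 00100*, 00101*, 00110*, 00111*, 01000*, 01001*, 01100*, 01111*, 10000, 10101*, 11011
[col 1] -0101, 0-100, 0-111, 00-11, 001-0*, 001-1*, 0010-*, 0011-*, 01-00, 0100-
[col 2] 001--
Prime implicants: -0101, 0-100, 0-111, 00-11, 001--, 01-00, 0100-, 10000, 11011
PI chart (minterm → PIs covering it):
  3 | 00-11  (sole → essential)
  4 | 0-100,001--
  5 | -0101,001--
  6 | 001--  (sole → essential)
  7 | 0-111,00-11,001--
  8 | 01-00,0100-
  9 | 0100-  (sole → essential)
  12 | 0-100,01-00
  16 | 10000  (sole → essential)
  21 | -0101  (sole → essential)
  27 | 11011  (sole → essential)
Essential prime implicants: -0101, 00-11, 001--, 0100-, 10000, 11011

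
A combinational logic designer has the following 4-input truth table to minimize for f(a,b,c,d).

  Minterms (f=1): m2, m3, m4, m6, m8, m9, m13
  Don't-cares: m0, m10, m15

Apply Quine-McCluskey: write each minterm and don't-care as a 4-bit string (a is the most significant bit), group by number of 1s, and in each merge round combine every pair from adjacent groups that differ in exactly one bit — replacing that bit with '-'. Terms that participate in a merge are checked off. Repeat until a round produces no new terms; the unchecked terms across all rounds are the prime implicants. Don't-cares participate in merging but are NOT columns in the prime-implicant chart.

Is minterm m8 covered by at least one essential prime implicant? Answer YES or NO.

size-2^0 implicants → 0000(✓)  0010(✓)  0011(✓)  0100(✓)  0110(✓)  1000(✓)  1001(✓)  1010(✓)  1101(✓)  1111(✓)
size-2^1 implicants → -000(✓)  -010(✓)  0-00(✓)  0-10(✓)  00-0(✓)  001-  01-0(✓)  1-01  10-0(✓)  100-  11-1
size-2^2 implicants → -0-0  0--0
Unchecked terms (primes): -0-0, 0--0, 001-, 1-01, 100-, 11-1
Minterm coverage:
  m2 ⊆ -0-0,0--0,001-
  m3 ⊆ 001- [E]
  m4 ⊆ 0--0 [E]
  m6 ⊆ 0--0 [E]
  m8 ⊆ -0-0,100-
  m9 ⊆ 1-01,100-
  m13 ⊆ 1-01,11-1
E = {0--0, 001-}

NO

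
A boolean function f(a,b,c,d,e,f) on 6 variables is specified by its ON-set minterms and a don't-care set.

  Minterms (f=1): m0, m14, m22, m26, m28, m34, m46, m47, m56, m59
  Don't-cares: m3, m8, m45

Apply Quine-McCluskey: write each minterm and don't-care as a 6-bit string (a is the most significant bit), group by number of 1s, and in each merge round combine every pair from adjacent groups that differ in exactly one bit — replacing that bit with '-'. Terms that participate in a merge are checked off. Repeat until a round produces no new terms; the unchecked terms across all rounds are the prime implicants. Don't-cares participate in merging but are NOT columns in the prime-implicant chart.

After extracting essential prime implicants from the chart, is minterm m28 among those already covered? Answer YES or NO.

YES

Round 0: 000000✓ 000011 001000✓ 001110✓ 010110 011010 011100 100010 101101✓ 101110✓ 101111✓ 111000 111011
Round 1: -01110 00-000 1011-1 10111-
PIs = {-01110, 00-000, 000011, 010110, 011010, 011100, 100010, 1011-1, 10111-, 111000, 111011}
Coverage chart:
  m0: 00-000 ←essential
  m14: -01110 ←essential
  m22: 010110 ←essential
  m26: 011010 ←essential
  m28: 011100 ←essential
  m34: 100010 ←essential
  m46: -01110,10111-
  m47: 1011-1,10111-
  m56: 111000 ←essential
  m59: 111011 ←essential
Essential: -01110, 00-000, 010110, 011010, 011100, 100010, 111000, 111011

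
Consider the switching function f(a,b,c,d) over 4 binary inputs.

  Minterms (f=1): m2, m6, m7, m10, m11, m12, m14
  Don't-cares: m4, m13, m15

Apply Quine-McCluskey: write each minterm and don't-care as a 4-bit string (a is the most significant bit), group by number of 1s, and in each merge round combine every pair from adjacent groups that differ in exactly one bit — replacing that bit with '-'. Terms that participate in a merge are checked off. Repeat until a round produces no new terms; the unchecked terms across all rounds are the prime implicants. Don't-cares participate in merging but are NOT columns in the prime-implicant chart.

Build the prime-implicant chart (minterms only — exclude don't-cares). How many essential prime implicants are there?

3

[col 0] 0010*, 0100*, 0110*, 0111*, 1010*, 1011*, 1100*, 1101*, 1110*, 1111*
[col 1] -010*, -100*, -110*, -111*, 0-10*, 01-0*, 011-*, 1-10*, 1-11*, 101-*, 11-0*, 11-1*, 110-*, 111-*
[col 2] --10, -1-0, -11-, 1-1-, 11--
Prime implicants: --10, -1-0, -11-, 1-1-, 11--
PI chart (minterm → PIs covering it):
  2 | --10  (sole → essential)
  6 | --10,-1-0,-11-
  7 | -11-  (sole → essential)
  10 | --10,1-1-
  11 | 1-1-  (sole → essential)
  12 | -1-0,11--
  14 | --10,-1-0,-11-,1-1-,11--
Essential prime implicants: --10, -11-, 1-1-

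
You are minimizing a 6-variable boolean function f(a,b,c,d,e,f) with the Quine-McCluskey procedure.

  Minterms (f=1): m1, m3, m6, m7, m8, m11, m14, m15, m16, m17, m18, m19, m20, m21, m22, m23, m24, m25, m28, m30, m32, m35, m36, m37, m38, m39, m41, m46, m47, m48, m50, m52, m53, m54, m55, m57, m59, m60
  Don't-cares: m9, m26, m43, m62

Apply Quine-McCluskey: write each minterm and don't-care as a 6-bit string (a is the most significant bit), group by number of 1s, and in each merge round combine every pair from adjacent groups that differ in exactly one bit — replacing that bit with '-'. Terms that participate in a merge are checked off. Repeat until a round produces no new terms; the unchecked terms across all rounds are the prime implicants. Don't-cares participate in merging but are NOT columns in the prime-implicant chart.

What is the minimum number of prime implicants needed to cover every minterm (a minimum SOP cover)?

10

Round 0: 000001✓ 000011✓ 000110✓ 000111✓ 001000✓ 001001✓ 001011✓ 001110✓ 001111✓ 010000✓ 010001✓ 010010✓ 010011✓ 010100✓ 010101✓ 010110✓ 010111✓ 011000✓ 011001✓ 011010✓ 011100✓ 011110✓ 100000✓ 100011✓ 100100✓ 100101✓ 100110✓ 100111✓ 101001✓ 101011✓ 101110✓ 101111✓ 110000✓ 110010✓ 110100✓ 110101✓ 110110✓ 110111✓ 111001✓ 111011✓ 111100✓ 111110✓
Round 1: -00011✓ -00110✓ -00111✓ -01001✓ -01011✓ -01110✓ -01111✓ -10000✓ -10010✓ -10100✓ -10101✓ -10110✓ -10111✓ -11001✓ -11100✓ -11110✓ 0-0001✓ 0-0011✓ 0-0110✓ 0-0111✓ 0-1000✓ 0-1001✓ 0-1110✓ 00-001✓ 00-011✓ 00-110✓ 00-111✓ 000-11✓ 0000-1✓ 00011-✓ 001-11✓ 0010-1✓ 00100-✓ 00111-✓ 01-000✓ 01-001✓ 01-010✓ 01-100✓ 01-110✓ 010-00✓ 010-01✓ 010-10✓ 010-11✓ 0100-0✓ 0100-1✓ 01000-✓ 01001-✓ 0101-0✓ 0101-1✓ 01010-✓ 01011-✓ 011-00✓ 011-10✓ 0110-0✓ 01100-✓ 0111-0✓ 1-0000✓ 1-0100✓ 1-0101✓ 1-0110✓ 1-0111✓ 1-1001✓ 1-1011✓ 1-1110✓ 10-011✓ 10-110✓ 10-111✓ 100-00✓ 100-11✓ 1001-0✓ 1001-1✓ 10010-✓ 10011-✓ 101-11✓ 1010-1✓ 10111-✓ 11-100✓ 11-110✓ 110-00✓ 110-10✓ 1100-0✓ 1101-0✓ 1101-1✓ 11010-✓ 11011-✓ 1110-1✓ 1111-0✓
Round 2: --0110✓ --0111✓ --1001 --1110✓ -0-011✓ -0-110✓ -0-111✓ -00-11✓ -0011-✓ -01-11✓ -010-1 -0111-✓ -1-100✓ -1-110✓ -10-00✓ -10-10✓ -100-0✓ -101-0✓ -101-1✓ -1010-✓ -1011-✓ -111-0✓ 0--001 0--110✓ 0-0-11 0-00-1 0-011-✓ 0-100- 00--11✓ 00-0-1 00-11-✓ 01--00✓ 01--10✓ 01-0-0✓ 01-00- 01-1-0✓ 010--0✓ 010--1✓ 010-0-✓ 010-1-✓ 0100--✓ 0101--✓ 011--0✓ 1--110✓ 1-0-00 1-01-0✓ 1-01-1✓ 1-010-✓ 1-011-✓ 1-10-1 10--11✓ 10-11-✓ 1001--✓ 11-1-0✓ 110--0✓ 1101--✓
Round 3: ---110 --011- -0--11 -0-11- -1-1-0 -10--0 -101-- 01---0 010--- 1-01--
PIs = {---110, --011-, --1001, -0--11, -0-11-, -010-1, -1-1-0, -10--0, -101--, 0--001, 0-0-11, 0-00-1, 0-100-, 00-0-1, 01---0, 01-00-, 010---, 1-0-00, 1-01--, 1-10-1}
Coverage chart:
  m1: 0--001,0-00-1,00-0-1
  m3: -0--11,0-0-11,0-00-1,00-0-1
  m6: ---110,--011-,-0-11-
  m7: --011-,-0--11,-0-11-,0-0-11
  m8: 0-100- ←essential
  m11: -0--11,-010-1,00-0-1
  m14: ---110,-0-11-
  m15: -0--11,-0-11-
  m16: -10--0,01---0,01-00-,010---
  m17: 0--001,0-00-1,01-00-,010---
  m18: -10--0,01---0,010---
  m19: 0-0-11,0-00-1,010---
  m20: -1-1-0,-10--0,-101--,01---0,010---
  m21: -101--,010---
  m22: ---110,--011-,-1-1-0,-10--0,-101--,01---0,010---
  m23: --011-,-101--,0-0-11,010---
  m24: 0-100-,01---0,01-00-
  m25: --1001,0--001,0-100-,01-00-
  m28: -1-1-0,01---0
  m30: ---110,-1-1-0,01---0
  m32: 1-0-00 ←essential
  m35: -0--11 ←essential
  m36: 1-0-00,1-01--
  m37: 1-01-- ←essential
  m38: ---110,--011-,-0-11-,1-01--
  m39: --011-,-0--11,-0-11-,1-01--
  m41: --1001,-010-1,1-10-1
  m46: ---110,-0-11-
  m47: -0--11,-0-11-
  m48: -10--0,1-0-00
  m50: -10--0 ←essential
  m52: -1-1-0,-10--0,-101--,1-0-00,1-01--
  m53: -101--,1-01--
  m54: ---110,--011-,-1-1-0,-10--0,-101--,1-01--
  m55: --011-,-101--,1-01--
  m57: --1001,1-10-1
  m59: 1-10-1 ←essential
  m60: -1-1-0 ←essential
Essential: -0--11, -1-1-0, -10--0, 0-100-, 1-0-00, 1-01--, 1-10-1
Petrick residual → ---110, -101--, 0-00-1
Min cover (10 terms): def' + b'ef + bdf' + bc'f' + bc'd + a'c'd'f + a'cd'e' + ac'e'f' + ac'd + acd'f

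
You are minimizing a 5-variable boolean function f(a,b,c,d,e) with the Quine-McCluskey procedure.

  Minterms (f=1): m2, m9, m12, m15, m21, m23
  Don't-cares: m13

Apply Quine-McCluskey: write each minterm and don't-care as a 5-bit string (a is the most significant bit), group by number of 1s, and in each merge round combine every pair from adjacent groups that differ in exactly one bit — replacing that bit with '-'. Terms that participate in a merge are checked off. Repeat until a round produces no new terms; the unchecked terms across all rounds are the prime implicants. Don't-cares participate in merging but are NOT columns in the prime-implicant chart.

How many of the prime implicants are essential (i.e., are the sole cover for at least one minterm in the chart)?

5

[col 0] 00010, 01001*, 01100*, 01101*, 01111*, 10101*, 10111*
[col 1] 01-01, 011-1, 0110-, 101-1
Prime implicants: 00010, 01-01, 011-1, 0110-, 101-1
PI chart (minterm → PIs covering it):
  2 | 00010  (sole → essential)
  9 | 01-01  (sole → essential)
  12 | 0110-  (sole → essential)
  15 | 011-1  (sole → essential)
  21 | 101-1  (sole → essential)
  23 | 101-1  (sole → essential)
Essential prime implicants: 00010, 01-01, 011-1, 0110-, 101-1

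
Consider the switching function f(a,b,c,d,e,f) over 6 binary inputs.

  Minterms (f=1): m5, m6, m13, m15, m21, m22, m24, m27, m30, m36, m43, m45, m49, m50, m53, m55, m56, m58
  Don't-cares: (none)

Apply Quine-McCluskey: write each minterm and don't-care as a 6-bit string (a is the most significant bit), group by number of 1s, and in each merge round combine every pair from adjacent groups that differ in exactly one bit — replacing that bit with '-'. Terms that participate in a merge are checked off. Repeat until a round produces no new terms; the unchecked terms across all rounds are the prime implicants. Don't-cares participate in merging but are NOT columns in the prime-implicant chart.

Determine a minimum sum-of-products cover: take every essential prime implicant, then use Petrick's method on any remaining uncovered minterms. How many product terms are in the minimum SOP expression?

Round 0: 000101✓ 000110✓ 001101✓ 001111✓ 010101✓ 010110✓ 011000✓ 011011 011110✓ 100100 101011 101101✓ 110001✓ 110010✓ 110101✓ 110111✓ 111000✓ 111010✓
Round 1: -01101 -10101 -11000 0-0101 0-0110 00-101 0011-1 01-110 11-010 110-01 1101-1 1110-0
PIs = {-01101, -10101, -11000, 0-0101, 0-0110, 00-101, 0011-1, 01-110, 011011, 100100, 101011, 11-010, 110-01, 1101-1, 1110-0}
Coverage chart:
  m5: 0-0101,00-101
  m6: 0-0110 ←essential
  m13: -01101,00-101,0011-1
  m15: 0011-1 ←essential
  m21: -10101,0-0101
  m22: 0-0110,01-110
  m24: -11000 ←essential
  m27: 011011 ←essential
  m30: 01-110 ←essential
  m36: 100100 ←essential
  m43: 101011 ←essential
  m45: -01101 ←essential
  m49: 110-01 ←essential
  m50: 11-010 ←essential
  m53: -10101,110-01,1101-1
  m55: 1101-1 ←essential
  m56: -11000,1110-0
  m58: 11-010,1110-0
Essential: -01101, -11000, 0-0110, 0011-1, 01-110, 011011, 100100, 101011, 11-010, 110-01, 1101-1
Petrick residual → 0-0101
Min cover (12 terms): b'cde'f + bcd'e'f' + a'c'de'f + a'c'def' + a'b'cdf + a'bdef' + a'bcd'ef + ab'c'de'f' + ab'cd'ef + abd'ef' + abc'e'f + abc'df

12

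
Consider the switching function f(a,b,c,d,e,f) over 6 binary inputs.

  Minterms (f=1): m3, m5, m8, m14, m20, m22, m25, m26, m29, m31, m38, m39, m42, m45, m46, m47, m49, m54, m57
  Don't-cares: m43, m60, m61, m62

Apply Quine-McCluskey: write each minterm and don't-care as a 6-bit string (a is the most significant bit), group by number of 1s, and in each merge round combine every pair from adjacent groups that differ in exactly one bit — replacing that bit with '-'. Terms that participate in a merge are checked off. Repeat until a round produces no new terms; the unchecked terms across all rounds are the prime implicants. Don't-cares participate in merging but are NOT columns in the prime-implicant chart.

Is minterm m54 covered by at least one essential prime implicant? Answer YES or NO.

NO

[col 0] 000011, 000101, 001000, 001110*, 010100*, 010110*, 011001*, 011010, 011101*, 011111*, 100110*, 100111*, 101010*, 101011*, 101101*, 101110*, 101111*, 110001*, 110110*, 111001*, 111100*, 111101*, 111110*
[col 1] -01110, -10110, -11001*, -11101*, 0101-0, 011-01*, 0111-1, 1-0110*, 1-1101, 1-1110*, 10-110*, 10-111*, 10011-*, 101-10*, 101-11*, 10101-*, 1011-1, 10111-*, 11-001, 11-110*, 111-01*, 1111-0, 11110-
[col 2] -11-01, 1--110, 10-11-, 101-1-
Prime implicants: -01110, -10110, -11-01, 000011, 000101, 001000, 0101-0, 011010, 0111-1, 1--110, 1-1101, 10-11-, 101-1-, 1011-1, 11-001, 1111-0, 11110-
PI chart (minterm → PIs covering it):
  3 | 000011  (sole → essential)
  5 | 000101  (sole → essential)
  8 | 001000  (sole → essential)
  14 | -01110  (sole → essential)
  20 | 0101-0  (sole → essential)
  22 | -10110,0101-0
  25 | -11-01  (sole → essential)
  26 | 011010  (sole → essential)
  29 | -11-01,0111-1
  31 | 0111-1  (sole → essential)
  38 | 1--110,10-11-
  39 | 10-11-  (sole → essential)
  42 | 101-1-  (sole → essential)
  45 | 1-1101,1011-1
  46 | -01110,1--110,10-11-,101-1-
  47 | 10-11-,101-1-,1011-1
  49 | 11-001  (sole → essential)
  54 | -10110,1--110
  57 | -11-01,11-001
Essential prime implicants: -01110, -11-01, 000011, 000101, 001000, 0101-0, 011010, 0111-1, 10-11-, 101-1-, 11-001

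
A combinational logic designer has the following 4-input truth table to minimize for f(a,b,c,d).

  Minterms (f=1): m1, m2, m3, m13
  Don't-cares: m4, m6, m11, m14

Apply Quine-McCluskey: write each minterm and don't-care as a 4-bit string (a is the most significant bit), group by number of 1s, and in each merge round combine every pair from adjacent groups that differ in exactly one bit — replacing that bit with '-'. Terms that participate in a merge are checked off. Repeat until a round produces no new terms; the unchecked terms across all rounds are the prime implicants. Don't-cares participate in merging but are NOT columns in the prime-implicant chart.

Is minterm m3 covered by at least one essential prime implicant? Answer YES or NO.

size-2^0 implicants → 0001(✓)  0010(✓)  0011(✓)  0100(✓)  0110(✓)  1011(✓)  1101  1110(✓)
size-2^1 implicants → -011  -110  0-10  00-1  001-  01-0
Unchecked terms (primes): -011, -110, 0-10, 00-1, 001-, 01-0, 1101
Minterm coverage:
  m1 ⊆ 00-1 [E]
  m2 ⊆ 0-10,001-
  m3 ⊆ -011,00-1,001-
  m13 ⊆ 1101 [E]
E = {00-1, 1101}

YES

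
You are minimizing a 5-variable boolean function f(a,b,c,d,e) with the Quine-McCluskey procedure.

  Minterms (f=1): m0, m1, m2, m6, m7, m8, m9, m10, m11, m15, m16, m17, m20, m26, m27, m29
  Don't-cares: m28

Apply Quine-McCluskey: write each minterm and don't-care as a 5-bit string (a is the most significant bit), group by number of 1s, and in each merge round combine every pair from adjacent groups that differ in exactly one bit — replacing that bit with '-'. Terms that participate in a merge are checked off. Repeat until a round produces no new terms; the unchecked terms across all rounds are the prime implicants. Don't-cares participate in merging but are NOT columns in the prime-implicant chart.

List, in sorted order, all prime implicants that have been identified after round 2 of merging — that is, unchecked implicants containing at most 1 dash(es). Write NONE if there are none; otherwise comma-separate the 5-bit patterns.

0-111, 00-10, 0011-, 01-11, 1-100, 10-00, 1110-

[col 0] 00000*, 00001*, 00010*, 00110*, 00111*, 01000*, 01001*, 01010*, 01011*, 01111*, 10000*, 10001*, 10100*, 11010*, 11011*, 11100*, 11101*
[col 1] -0000*, -0001*, -1010*, -1011*, 0-000*, 0-001*, 0-010*, 0-111, 00-10, 000-0*, 0000-*, 0011-, 01-11, 010-0*, 010-1*, 0100-*, 0101-*, 1-100, 10-00, 1000-*, 1101-*, 1110-
[col 2] -000-, -101-, 0-0-0, 0-00-, 010--
Prime implicants: -000-, -101-, 0-0-0, 0-00-, 0-111, 00-10, 0011-, 01-11, 010--, 1-100, 10-00, 1110-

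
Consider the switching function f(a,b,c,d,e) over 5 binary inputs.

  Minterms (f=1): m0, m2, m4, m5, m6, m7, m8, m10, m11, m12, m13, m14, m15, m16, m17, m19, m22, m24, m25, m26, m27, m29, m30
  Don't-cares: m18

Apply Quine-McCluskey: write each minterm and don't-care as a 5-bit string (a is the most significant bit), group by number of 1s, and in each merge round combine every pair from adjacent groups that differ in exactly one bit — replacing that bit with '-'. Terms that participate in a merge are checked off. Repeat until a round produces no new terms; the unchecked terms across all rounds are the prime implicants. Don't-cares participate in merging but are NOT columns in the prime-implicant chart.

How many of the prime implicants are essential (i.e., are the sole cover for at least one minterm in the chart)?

Round 0: 00000✓ 00010✓ 00100✓ 00101✓ 00110✓ 00111✓ 01000✓ 01010✓ 01011✓ 01100✓ 01101✓ 01110✓ 01111✓ 10000✓ 10001✓ 10010✓ 10011✓ 10110✓ 11000✓ 11001✓ 11010✓ 11011✓ 11101✓ 11110✓
Round 1: -0000✓ -0010✓ -0110✓ -1000✓ -1010✓ -1011✓ -1101 -1110✓ 0-000✓ 0-010✓ 0-100✓ 0-101✓ 0-110✓ 0-111✓ 00-00✓ 00-10✓ 000-0✓ 001-0✓ 001-1✓ 0010-✓ 0011-✓ 01-00✓ 01-10✓ 01-11✓ 010-0✓ 0101-✓ 011-0✓ 011-1✓ 0110-✓ 0111-✓ 1-000✓ 1-001✓ 1-010✓ 1-011✓ 1-110✓ 10-10✓ 100-0✓ 100-1✓ 1000-✓ 1001-✓ 11-01 11-10✓ 110-0✓ 110-1✓ 1100-✓ 1101-✓
Round 2: --000✓ --010✓ --110✓ -0-10✓ -00-0✓ -1-10✓ -10-0✓ -101- 0--00✓ 0--10✓ 0-0-0✓ 0-1-0✓ 0-1-1✓ 0-10-✓ 0-11-✓ 00--0✓ 001--✓ 01--0✓ 01-1- 011--✓ 1--10✓ 1-0-0✓ 1-0-1✓ 1-00-✓ 1-01-✓ 100--✓ 110--✓
Round 3: ---10 --0-0 0---0 0-1-- 1-0--
PIs = {---10, --0-0, -101-, -1101, 0---0, 0-1--, 01-1-, 1-0--, 11-01}
Coverage chart:
  m0: --0-0,0---0
  m2: ---10,--0-0,0---0
  m4: 0---0,0-1--
  m5: 0-1-- ←essential
  m6: ---10,0---0,0-1--
  m7: 0-1-- ←essential
  m8: --0-0,0---0
  m10: ---10,--0-0,-101-,0---0,01-1-
  m11: -101-,01-1-
  m12: 0---0,0-1--
  m13: -1101,0-1--
  m14: ---10,0---0,0-1--,01-1-
  m15: 0-1--,01-1-
  m16: --0-0,1-0--
  m17: 1-0-- ←essential
  m19: 1-0-- ←essential
  m22: ---10 ←essential
  m24: --0-0,1-0--
  m25: 1-0--,11-01
  m26: ---10,--0-0,-101-,1-0--
  m27: -101-,1-0--
  m29: -1101,11-01
  m30: ---10 ←essential
Essential: ---10, 0-1--, 1-0--

3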